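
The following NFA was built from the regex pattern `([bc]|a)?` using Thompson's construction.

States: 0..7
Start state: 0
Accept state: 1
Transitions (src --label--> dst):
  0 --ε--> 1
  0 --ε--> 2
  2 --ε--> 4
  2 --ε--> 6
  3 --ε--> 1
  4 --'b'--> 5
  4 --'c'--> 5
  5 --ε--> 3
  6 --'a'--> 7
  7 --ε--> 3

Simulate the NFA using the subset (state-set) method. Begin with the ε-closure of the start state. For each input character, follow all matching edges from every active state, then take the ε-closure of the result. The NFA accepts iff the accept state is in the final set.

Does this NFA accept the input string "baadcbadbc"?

Answer: REJECT

Derivation:
S₀ = ε-closure({0}) = {0,1,2,4,6}
'b' @ 1: {1,3,5}  [accepting]
'a' @ 2: {}  — no active states
rest 'adcbadbc' ignored (set empty)
end set {} — state 1 not in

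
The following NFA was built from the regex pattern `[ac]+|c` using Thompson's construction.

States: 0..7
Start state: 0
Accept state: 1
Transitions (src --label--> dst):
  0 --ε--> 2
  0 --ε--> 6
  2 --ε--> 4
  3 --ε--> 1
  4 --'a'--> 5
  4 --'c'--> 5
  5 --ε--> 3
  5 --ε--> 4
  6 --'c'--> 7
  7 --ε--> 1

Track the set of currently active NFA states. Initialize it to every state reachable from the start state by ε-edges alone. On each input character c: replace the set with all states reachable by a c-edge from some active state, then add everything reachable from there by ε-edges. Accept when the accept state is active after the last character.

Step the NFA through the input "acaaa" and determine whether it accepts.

Answer: ACCEPT

Trace:
S₀ = ε-closure({0}) = {0,2,4,6}
'a' @ 1: {1,3,4,5}  ✓accept
'c' @ 2: {1,3,4,5}  ✓accept
'a' @ 3: {1,3,4,5}  ✓accept
'a' @ 4: {1,3,4,5}  ✓accept
'a' @ 5: {1,3,4,5}  ✓accept
end set {1,3,4,5} — state 1 in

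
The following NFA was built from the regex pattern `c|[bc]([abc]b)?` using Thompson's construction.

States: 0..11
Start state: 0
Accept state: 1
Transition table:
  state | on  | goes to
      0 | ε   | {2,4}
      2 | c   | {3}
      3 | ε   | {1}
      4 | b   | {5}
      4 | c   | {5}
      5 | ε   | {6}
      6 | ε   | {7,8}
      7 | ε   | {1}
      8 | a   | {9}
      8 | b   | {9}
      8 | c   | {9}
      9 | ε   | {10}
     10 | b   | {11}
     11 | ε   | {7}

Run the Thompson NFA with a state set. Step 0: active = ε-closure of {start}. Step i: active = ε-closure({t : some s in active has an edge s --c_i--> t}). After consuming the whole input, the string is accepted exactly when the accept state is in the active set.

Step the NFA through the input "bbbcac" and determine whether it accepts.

start: ε-closure({0}) = {0,2,4}
'b' @ 1: {1,5,6,7,8}  (accept∈set)
'b' @ 2: {9,10}
'b' @ 3: {1,7,11}  (accept∈set)
'c' @ 4: {}  — no active states
rest 'ac' ignored (set empty)
end set {} — state 1 not in

Answer: REJECT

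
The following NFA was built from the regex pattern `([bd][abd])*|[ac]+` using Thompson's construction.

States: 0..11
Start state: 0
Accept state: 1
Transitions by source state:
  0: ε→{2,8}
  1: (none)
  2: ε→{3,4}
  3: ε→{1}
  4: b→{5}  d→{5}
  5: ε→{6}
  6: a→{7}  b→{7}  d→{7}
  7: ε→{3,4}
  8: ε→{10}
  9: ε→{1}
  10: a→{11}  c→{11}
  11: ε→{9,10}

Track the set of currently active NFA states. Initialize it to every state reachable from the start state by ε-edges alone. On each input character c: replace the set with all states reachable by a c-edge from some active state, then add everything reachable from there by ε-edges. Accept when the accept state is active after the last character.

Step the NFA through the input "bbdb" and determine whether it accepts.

Answer: ACCEPT

Trace:
initial (ε-close {0}): {0,1,2,3,4,8,10}
'b' @ 1: {5,6}
'b' @ 2: {1,3,4,7}  [accepting]
'd' @ 3: {5,6}
'b' @ 4: {1,3,4,7}  [accepting]
after full input: {1,3,4,7}  (accept=1 in)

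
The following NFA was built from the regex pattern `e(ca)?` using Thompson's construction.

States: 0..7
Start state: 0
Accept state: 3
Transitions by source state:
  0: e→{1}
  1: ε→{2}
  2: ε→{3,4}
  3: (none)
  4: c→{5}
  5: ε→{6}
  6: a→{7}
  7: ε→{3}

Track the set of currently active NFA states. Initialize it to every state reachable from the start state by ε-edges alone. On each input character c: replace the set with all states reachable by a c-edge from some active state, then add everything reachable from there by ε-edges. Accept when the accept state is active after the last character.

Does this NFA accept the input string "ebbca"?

Answer: REJECT

Derivation:
initial (ε-close {0}): {0}
'e' @ 1: {1,2,3,4}  (accept∈set)
'b' @ 2: {}  — state set empty
rest 'bca' ignored (set empty)
end set {} — state 3 not in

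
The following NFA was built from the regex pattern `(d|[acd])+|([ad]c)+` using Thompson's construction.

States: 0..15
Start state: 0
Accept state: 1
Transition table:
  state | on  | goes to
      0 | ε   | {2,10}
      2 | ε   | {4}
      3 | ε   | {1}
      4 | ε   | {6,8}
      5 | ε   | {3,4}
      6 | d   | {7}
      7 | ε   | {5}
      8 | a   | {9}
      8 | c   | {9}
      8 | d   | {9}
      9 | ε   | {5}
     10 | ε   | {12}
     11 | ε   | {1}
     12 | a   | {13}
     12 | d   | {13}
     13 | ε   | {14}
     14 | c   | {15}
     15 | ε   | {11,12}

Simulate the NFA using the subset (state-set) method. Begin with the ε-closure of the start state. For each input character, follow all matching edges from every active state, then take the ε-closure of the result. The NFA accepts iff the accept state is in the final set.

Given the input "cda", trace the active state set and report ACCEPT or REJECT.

start: ε-closure({0}) = {0,2,4,6,8,10,12}
'c' @ 1: {1,3,4,5,6,8,9}  (accept∈set)
'd' @ 2: {1,3,4,5,6,7,8,9}  (accept∈set)
'a' @ 3: {1,3,4,5,6,8,9}  (accept∈set)
end set {1,3,4,5,6,8,9} — state 1 in

Answer: ACCEPT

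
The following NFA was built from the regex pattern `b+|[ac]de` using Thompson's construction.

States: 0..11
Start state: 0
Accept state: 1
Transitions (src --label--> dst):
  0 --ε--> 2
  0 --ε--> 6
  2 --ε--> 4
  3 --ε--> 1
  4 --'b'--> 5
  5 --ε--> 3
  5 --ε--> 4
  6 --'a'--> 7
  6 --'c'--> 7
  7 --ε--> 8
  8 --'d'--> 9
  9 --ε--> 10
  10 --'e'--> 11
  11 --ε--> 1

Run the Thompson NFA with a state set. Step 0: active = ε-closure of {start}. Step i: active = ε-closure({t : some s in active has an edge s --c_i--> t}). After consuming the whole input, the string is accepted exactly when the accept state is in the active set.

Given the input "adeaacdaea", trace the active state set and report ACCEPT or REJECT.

Answer: REJECT

Trace:
S₀ = ε-closure({0}) = {0,2,4,6}
'a' @ 1: {7,8}
'd' @ 2: {9,10}
'e' @ 3: {1,11}  (accept∈set)
'a' @ 4: {}  — no active states
rest 'acdaea' ignored (set empty)
end set {} — state 1 not in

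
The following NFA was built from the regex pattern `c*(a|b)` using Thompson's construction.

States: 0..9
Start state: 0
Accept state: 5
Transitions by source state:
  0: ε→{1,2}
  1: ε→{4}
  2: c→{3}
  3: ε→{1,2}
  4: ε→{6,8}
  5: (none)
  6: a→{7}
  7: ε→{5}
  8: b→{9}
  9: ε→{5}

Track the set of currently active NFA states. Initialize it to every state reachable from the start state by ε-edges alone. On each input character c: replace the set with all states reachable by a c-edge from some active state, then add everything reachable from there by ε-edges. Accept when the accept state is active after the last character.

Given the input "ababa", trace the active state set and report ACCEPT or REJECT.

start: ε-closure({0}) = {0,1,2,4,6,8}
'a' @ 1: {5,7}  (accept∈set)
'b' @ 2: {}  — state set empty
rest 'aba' ignored (set empty)
end set {} — state 5 not in

Answer: REJECT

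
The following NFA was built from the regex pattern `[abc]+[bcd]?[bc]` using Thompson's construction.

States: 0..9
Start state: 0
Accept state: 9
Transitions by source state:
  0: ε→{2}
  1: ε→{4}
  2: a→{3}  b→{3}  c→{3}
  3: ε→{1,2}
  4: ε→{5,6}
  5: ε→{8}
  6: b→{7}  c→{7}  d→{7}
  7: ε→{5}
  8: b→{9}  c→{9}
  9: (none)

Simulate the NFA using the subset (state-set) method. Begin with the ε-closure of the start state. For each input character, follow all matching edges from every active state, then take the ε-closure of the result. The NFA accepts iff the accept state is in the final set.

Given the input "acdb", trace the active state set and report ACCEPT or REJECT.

Answer: ACCEPT

Steps:
start: ε-closure({0}) = {0,2}
'a' @ 1: {1,2,3,4,5,6,8}
'c' @ 2: {1,2,3,4,5,6,7,8,9}  ✓accept
'd' @ 3: {5,7,8}
'b' @ 4: {9}  ✓accept
after full input: {9}  (accept=9 in)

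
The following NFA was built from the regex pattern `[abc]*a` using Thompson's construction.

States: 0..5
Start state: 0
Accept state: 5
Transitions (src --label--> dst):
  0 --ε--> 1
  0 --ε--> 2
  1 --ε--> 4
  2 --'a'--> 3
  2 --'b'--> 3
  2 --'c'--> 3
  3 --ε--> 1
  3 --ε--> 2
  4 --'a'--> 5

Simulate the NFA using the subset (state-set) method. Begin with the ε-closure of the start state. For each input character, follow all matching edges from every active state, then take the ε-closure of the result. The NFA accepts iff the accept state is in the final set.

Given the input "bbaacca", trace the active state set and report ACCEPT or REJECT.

Answer: ACCEPT

Trace:
S₀ = ε-closure({0}) = {0,1,2,4}
'b' @ 1: {1,2,3,4}
'b' @ 2: {1,2,3,4}
'a' @ 3: {1,2,3,4,5}  ✓accept
'a' @ 4: {1,2,3,4,5}  ✓accept
'c' @ 5: {1,2,3,4}
'c' @ 6: {1,2,3,4}
'a' @ 7: {1,2,3,4,5}  ✓accept
after full input: {1,2,3,4,5}  (accept=5 in)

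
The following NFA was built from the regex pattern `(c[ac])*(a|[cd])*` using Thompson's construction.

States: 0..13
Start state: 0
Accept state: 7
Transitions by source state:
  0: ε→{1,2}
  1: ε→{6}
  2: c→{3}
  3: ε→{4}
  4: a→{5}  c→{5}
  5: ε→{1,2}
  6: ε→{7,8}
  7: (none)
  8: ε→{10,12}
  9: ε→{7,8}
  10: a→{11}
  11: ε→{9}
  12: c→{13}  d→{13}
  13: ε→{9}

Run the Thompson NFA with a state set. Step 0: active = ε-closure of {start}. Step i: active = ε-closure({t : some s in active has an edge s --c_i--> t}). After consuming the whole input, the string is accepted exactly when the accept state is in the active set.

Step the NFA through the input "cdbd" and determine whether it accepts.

initial (ε-close {0}): {0,1,2,6,7,8,10,12}
'c' @ 1: {3,4,7,8,9,10,12,13}  [accepting]
'd' @ 2: {7,8,9,10,12,13}  [accepting]
'b' @ 3: {}  — dead — no transitions
rest 'd' ignored (set empty)
after full input: {}  (accept=7 not in)

Answer: REJECT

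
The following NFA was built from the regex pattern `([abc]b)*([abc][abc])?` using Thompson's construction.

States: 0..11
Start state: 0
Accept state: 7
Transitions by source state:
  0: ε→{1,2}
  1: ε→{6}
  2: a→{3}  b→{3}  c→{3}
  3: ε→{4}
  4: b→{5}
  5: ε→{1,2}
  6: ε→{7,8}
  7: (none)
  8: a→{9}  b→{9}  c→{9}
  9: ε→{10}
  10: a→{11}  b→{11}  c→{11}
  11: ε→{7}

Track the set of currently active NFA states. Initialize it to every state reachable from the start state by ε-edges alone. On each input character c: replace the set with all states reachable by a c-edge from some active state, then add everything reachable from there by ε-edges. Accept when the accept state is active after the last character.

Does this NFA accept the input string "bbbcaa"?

S₀ = ε-closure({0}) = {0,1,2,6,7,8}
'b' @ 1: {3,4,9,10}
'b' @ 2: {1,2,5,6,7,8,11}  [accepting]
'b' @ 3: {3,4,9,10}
'c' @ 4: {7,11}  [accepting]
'a' @ 5: {}  — state set empty
rest 'a' ignored (set empty)
end set {} — state 7 not in

Answer: REJECT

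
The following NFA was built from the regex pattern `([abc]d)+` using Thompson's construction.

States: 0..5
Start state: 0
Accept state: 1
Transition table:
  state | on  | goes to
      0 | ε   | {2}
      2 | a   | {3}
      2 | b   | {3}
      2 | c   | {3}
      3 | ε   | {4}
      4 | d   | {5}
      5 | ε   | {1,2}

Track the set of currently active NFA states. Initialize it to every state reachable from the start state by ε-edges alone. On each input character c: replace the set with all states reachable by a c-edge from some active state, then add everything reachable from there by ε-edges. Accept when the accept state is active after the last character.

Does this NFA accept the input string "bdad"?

Answer: ACCEPT

Steps:
start: ε-closure({0}) = {0,2}
'b' @ 1: {3,4}
'd' @ 2: {1,2,5}  ✓accept
'a' @ 3: {3,4}
'd' @ 4: {1,2,5}  ✓accept
after full input: {1,2,5}  (accept=1 in)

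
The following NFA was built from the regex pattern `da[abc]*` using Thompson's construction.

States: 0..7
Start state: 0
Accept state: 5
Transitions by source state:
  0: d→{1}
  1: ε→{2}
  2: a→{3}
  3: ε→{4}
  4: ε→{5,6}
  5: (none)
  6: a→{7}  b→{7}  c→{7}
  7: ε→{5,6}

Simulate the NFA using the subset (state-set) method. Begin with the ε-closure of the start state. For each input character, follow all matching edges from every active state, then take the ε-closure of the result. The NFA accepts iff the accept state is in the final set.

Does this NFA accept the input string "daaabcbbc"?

Answer: ACCEPT

Steps:
S₀ = ε-closure({0}) = {0}
'd' @ 1: {1,2}
'a' @ 2: {3,4,5,6}  [accepting]
'a' @ 3: {5,6,7}  [accepting]
'a' @ 4: {5,6,7}  [accepting]
'b' @ 5: {5,6,7}  [accepting]
'c' @ 6: {5,6,7}  [accepting]
'b' @ 7: {5,6,7}  [accepting]
'b' @ 8: {5,6,7}  [accepting]
'c' @ 9: {5,6,7}  [accepting]
after full input: {5,6,7}  (accept=5 in)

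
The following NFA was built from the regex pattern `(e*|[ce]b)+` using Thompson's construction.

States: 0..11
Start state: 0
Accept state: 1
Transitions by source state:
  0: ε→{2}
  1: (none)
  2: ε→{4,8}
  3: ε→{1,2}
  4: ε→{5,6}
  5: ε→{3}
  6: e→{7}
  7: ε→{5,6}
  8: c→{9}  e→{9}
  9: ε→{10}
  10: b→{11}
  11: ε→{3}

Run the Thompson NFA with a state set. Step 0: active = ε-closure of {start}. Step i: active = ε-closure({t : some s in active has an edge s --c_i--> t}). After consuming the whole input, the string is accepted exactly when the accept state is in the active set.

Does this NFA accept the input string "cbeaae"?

Answer: REJECT

Derivation:
S₀ = ε-closure({0}) = {0,1,2,3,4,5,6,8}
'c' @ 1: {9,10}
'b' @ 2: {1,2,3,4,5,6,8,11}  (accept∈set)
'e' @ 3: {1,2,3,4,5,6,7,8,9,10}  (accept∈set)
'a' @ 4: {}  — state set empty
rest 'ae' ignored (set empty)
final: {}; accept 1 not in set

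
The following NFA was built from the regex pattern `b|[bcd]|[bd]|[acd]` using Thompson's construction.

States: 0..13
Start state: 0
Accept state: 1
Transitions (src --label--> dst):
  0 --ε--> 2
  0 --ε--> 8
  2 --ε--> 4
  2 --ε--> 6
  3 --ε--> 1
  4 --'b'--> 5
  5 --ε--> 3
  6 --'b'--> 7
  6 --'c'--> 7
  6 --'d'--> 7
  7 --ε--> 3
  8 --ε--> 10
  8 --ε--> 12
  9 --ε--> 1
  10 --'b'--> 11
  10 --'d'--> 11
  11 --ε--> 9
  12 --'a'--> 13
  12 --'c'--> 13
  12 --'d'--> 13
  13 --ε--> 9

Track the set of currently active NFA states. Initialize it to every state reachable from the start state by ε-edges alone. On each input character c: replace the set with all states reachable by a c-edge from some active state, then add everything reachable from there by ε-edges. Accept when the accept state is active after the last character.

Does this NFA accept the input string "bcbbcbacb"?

Answer: REJECT

Steps:
start: ε-closure({0}) = {0,2,4,6,8,10,12}
'b' @ 1: {1,3,5,7,9,11}  (accept∈set)
'c' @ 2: {}  — state set empty
rest 'bbcbacb' ignored (set empty)
end set {} — state 1 not in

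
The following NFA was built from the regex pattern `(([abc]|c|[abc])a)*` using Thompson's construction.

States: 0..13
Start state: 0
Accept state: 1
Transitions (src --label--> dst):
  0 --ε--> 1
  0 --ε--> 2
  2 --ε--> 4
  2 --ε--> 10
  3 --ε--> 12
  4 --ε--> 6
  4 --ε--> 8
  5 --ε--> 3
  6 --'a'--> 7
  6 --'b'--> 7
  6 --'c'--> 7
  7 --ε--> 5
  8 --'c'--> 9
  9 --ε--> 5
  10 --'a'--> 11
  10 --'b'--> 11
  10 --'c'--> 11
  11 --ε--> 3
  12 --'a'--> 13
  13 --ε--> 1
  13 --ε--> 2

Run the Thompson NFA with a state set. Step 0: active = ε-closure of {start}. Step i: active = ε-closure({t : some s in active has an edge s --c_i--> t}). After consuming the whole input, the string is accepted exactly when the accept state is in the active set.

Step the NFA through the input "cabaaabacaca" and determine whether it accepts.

Answer: ACCEPT

Trace:
S₀ = ε-closure({0}) = {0,1,2,4,6,8,10}
'c' @ 1: {3,5,7,9,11,12}
'a' @ 2: {1,2,4,6,8,10,13}  [accepting]
'b' @ 3: {3,5,7,11,12}
'a' @ 4: {1,2,4,6,8,10,13}  [accepting]
'a' @ 5: {3,5,7,11,12}
'a' @ 6: {1,2,4,6,8,10,13}  [accepting]
'b' @ 7: {3,5,7,11,12}
'a' @ 8: {1,2,4,6,8,10,13}  [accepting]
'c' @ 9: {3,5,7,9,11,12}
'a' @ 10: {1,2,4,6,8,10,13}  [accepting]
'c' @ 11: {3,5,7,9,11,12}
'a' @ 12: {1,2,4,6,8,10,13}  [accepting]
end set {1,2,4,6,8,10,13} — state 1 in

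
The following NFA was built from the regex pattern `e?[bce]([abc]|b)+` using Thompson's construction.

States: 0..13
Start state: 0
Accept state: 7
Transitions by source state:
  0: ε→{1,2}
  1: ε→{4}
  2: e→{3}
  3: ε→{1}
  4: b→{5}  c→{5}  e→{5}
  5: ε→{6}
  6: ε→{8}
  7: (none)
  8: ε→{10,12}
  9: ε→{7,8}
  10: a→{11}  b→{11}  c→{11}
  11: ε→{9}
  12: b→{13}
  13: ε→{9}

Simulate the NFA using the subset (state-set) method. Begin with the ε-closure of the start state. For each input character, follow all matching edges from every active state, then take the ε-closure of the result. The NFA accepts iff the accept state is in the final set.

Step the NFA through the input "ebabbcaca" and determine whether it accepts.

Answer: ACCEPT

Steps:
initial (ε-close {0}): {0,1,2,4}
'e' @ 1: {1,3,4,5,6,8,10,12}
'b' @ 2: {5,6,7,8,9,10,11,12,13}  [accepting]
'a' @ 3: {7,8,9,10,11,12}  [accepting]
'b' @ 4: {7,8,9,10,11,12,13}  [accepting]
'b' @ 5: {7,8,9,10,11,12,13}  [accepting]
'c' @ 6: {7,8,9,10,11,12}  [accepting]
'a' @ 7: {7,8,9,10,11,12}  [accepting]
'c' @ 8: {7,8,9,10,11,12}  [accepting]
'a' @ 9: {7,8,9,10,11,12}  [accepting]
after full input: {7,8,9,10,11,12}  (accept=7 in)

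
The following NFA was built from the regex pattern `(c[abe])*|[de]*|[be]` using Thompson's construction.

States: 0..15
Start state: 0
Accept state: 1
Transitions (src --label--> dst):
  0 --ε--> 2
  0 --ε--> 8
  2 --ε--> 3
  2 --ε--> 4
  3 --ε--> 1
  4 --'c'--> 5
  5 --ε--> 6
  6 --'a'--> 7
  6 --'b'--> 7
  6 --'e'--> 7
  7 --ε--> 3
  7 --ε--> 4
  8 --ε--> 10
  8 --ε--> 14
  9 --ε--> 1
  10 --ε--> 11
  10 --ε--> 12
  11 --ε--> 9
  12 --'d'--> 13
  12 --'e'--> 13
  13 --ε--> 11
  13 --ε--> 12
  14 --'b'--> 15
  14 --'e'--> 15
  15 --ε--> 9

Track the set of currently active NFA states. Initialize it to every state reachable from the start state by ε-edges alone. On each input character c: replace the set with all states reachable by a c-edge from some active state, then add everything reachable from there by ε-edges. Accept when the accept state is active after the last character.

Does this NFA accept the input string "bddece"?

Answer: REJECT

Trace:
initial (ε-close {0}): {0,1,2,3,4,8,9,10,11,12,14}
'b' @ 1: {1,9,15}  (accept∈set)
'd' @ 2: {}  — state set empty
rest 'dece' ignored (set empty)
after full input: {}  (accept=1 not in)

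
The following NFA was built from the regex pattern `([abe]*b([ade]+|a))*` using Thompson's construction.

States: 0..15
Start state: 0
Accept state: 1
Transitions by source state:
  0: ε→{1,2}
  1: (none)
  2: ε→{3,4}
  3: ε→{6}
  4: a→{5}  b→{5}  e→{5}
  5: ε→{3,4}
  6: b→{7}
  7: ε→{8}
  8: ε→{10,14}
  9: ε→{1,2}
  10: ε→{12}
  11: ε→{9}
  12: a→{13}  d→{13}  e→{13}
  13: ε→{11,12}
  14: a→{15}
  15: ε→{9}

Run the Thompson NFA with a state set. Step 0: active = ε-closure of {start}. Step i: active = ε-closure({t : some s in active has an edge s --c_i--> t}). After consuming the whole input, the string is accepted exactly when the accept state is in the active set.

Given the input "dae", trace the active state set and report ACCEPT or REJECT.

start: ε-closure({0}) = {0,1,2,3,4,6}
'd' @ 1: {}  — state set empty
rest 'ae' ignored (set empty)
final: {}; accept 1 not in set

Answer: REJECT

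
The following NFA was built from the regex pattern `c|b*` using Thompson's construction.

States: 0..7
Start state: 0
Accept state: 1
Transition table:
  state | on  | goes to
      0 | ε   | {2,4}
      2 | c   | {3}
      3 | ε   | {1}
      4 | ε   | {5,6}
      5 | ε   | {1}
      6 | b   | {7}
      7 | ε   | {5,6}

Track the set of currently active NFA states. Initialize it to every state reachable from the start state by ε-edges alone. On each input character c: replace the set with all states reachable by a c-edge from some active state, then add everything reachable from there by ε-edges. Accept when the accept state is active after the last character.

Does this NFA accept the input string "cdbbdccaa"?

start: ε-closure({0}) = {0,1,2,4,5,6}
'c' @ 1: {1,3}  [accepting]
'd' @ 2: {}  — no active states
rest 'bbdccaa' ignored (set empty)
end set {} — state 1 not in

Answer: REJECT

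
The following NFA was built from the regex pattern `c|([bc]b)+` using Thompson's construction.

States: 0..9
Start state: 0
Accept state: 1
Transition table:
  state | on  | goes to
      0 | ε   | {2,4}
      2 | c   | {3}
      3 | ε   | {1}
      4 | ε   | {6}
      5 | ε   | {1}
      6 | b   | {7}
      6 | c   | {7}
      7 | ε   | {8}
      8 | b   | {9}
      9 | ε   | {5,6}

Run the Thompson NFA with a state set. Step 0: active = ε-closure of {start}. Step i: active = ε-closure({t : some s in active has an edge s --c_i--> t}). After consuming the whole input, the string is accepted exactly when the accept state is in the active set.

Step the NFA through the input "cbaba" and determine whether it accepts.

S₀ = ε-closure({0}) = {0,2,4,6}
'c' @ 1: {1,3,7,8}  ✓accept
'b' @ 2: {1,5,6,9}  ✓accept
'a' @ 3: {}  — dead — no transitions
rest 'ba' ignored (set empty)
end set {} — state 1 not in

Answer: REJECT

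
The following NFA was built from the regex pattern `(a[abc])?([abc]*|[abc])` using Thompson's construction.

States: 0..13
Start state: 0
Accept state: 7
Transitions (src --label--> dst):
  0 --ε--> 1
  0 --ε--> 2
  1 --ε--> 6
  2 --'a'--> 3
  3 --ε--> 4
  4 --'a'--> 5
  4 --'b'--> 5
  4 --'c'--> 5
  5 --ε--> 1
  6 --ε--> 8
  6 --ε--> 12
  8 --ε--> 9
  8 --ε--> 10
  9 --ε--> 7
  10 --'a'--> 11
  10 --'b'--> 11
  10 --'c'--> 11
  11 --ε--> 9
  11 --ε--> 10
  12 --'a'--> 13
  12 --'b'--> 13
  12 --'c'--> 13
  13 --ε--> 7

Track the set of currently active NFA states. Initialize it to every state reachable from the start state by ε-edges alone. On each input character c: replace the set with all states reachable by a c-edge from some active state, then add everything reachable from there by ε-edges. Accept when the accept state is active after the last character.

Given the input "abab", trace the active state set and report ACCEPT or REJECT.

S₀ = ε-closure({0}) = {0,1,2,6,7,8,9,10,12}
'a' @ 1: {3,4,7,9,10,11,13}  [accepting]
'b' @ 2: {1,5,6,7,8,9,10,11,12}  [accepting]
'a' @ 3: {7,9,10,11,13}  [accepting]
'b' @ 4: {7,9,10,11}  [accepting]
after full input: {7,9,10,11}  (accept=7 in)

Answer: ACCEPT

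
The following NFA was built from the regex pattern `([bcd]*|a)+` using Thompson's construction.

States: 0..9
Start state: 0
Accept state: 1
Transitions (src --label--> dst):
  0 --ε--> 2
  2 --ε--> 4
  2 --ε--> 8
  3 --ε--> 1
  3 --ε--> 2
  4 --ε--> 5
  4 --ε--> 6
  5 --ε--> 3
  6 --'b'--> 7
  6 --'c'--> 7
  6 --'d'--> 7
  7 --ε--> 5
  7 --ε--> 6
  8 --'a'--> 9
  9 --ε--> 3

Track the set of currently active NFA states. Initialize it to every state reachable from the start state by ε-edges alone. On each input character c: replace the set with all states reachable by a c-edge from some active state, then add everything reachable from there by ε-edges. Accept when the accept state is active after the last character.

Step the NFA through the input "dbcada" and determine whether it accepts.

start: ε-closure({0}) = {0,1,2,3,4,5,6,8}
'd' @ 1: {1,2,3,4,5,6,7,8}  ✓accept
'b' @ 2: {1,2,3,4,5,6,7,8}  ✓accept
'c' @ 3: {1,2,3,4,5,6,7,8}  ✓accept
'a' @ 4: {1,2,3,4,5,6,8,9}  ✓accept
'd' @ 5: {1,2,3,4,5,6,7,8}  ✓accept
'a' @ 6: {1,2,3,4,5,6,8,9}  ✓accept
end set {1,2,3,4,5,6,8,9} — state 1 in

Answer: ACCEPT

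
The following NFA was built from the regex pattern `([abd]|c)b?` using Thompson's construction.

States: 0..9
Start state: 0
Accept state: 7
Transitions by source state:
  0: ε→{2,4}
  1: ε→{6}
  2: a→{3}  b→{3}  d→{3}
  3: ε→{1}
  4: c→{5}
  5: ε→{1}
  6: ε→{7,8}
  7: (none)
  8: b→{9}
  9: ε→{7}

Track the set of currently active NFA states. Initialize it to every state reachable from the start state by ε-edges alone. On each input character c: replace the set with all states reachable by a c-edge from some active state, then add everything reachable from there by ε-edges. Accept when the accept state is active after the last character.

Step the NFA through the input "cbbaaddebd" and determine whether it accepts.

Answer: REJECT

Derivation:
S₀ = ε-closure({0}) = {0,2,4}
'c' @ 1: {1,5,6,7,8}  [accepting]
'b' @ 2: {7,9}  [accepting]
'b' @ 3: {}  — state set empty
rest 'aaddebd' ignored (set empty)
after full input: {}  (accept=7 not in)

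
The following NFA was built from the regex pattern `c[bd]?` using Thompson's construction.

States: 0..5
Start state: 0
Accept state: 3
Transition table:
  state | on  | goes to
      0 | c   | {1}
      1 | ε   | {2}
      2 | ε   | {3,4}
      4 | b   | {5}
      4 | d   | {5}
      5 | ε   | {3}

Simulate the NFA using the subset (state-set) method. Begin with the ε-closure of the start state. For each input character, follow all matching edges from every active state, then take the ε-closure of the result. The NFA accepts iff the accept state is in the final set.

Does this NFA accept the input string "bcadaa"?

start: ε-closure({0}) = {0}
'b' @ 1: {}  — dead — no transitions
rest 'cadaa' ignored (set empty)
after full input: {}  (accept=3 not in)

Answer: REJECT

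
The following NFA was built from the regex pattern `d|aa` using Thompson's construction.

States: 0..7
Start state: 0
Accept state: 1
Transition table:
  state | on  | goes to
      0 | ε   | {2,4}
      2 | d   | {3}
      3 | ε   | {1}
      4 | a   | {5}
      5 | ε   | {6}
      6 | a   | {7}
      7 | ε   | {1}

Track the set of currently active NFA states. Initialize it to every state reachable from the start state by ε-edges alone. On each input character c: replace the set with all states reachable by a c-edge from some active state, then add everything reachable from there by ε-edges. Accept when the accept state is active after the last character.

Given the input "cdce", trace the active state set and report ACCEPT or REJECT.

S₀ = ε-closure({0}) = {0,2,4}
'c' @ 1: {}  — no active states
rest 'dce' ignored (set empty)
end set {} — state 1 not in

Answer: REJECT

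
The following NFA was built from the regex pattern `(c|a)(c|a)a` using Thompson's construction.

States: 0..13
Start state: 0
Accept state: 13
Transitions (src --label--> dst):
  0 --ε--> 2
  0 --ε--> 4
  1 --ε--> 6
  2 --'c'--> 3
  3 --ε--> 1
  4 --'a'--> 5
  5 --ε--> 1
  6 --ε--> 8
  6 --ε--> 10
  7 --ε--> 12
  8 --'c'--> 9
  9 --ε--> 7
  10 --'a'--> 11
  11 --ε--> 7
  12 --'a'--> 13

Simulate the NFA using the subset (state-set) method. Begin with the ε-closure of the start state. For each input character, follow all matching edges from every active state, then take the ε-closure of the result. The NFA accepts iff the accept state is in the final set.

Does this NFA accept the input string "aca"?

initial (ε-close {0}): {0,2,4}
'a' @ 1: {1,5,6,8,10}
'c' @ 2: {7,9,12}
'a' @ 3: {13}  ✓accept
after full input: {13}  (accept=13 in)

Answer: ACCEPT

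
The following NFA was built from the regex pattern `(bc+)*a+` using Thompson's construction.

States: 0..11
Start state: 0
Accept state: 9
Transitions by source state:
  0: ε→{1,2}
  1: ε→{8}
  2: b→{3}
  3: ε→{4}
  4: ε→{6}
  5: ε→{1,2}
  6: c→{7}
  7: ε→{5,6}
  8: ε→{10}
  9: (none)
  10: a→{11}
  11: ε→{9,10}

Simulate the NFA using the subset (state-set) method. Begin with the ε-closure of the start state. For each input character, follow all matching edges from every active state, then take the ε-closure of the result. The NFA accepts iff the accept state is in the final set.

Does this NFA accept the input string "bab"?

Answer: REJECT

Trace:
initial (ε-close {0}): {0,1,2,8,10}
'b' @ 1: {3,4,6}
'a' @ 2: {}  — dead — no transitions
rest 'b' ignored (set empty)
final: {}; accept 9 not in set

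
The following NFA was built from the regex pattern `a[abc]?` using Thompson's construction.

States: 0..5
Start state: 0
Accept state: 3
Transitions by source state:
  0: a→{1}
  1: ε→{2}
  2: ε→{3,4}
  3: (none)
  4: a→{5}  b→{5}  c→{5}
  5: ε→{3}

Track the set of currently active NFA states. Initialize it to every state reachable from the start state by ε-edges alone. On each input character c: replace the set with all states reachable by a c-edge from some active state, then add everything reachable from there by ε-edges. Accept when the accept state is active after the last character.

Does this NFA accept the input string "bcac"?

start: ε-closure({0}) = {0}
'b' @ 1: {}  — no active states
rest 'cac' ignored (set empty)
final: {}; accept 3 not in set

Answer: REJECT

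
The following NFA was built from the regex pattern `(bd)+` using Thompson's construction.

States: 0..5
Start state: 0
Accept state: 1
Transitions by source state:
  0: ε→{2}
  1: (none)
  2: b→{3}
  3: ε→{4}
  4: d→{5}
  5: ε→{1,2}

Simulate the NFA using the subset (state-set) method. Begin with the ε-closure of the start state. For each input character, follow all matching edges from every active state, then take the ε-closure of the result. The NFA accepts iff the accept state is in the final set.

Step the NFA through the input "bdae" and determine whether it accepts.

Answer: REJECT

Steps:
S₀ = ε-closure({0}) = {0,2}
'b' @ 1: {3,4}
'd' @ 2: {1,2,5}  [accepting]
'a' @ 3: {}  — dead — no transitions
rest 'e' ignored (set empty)
final: {}; accept 1 not in set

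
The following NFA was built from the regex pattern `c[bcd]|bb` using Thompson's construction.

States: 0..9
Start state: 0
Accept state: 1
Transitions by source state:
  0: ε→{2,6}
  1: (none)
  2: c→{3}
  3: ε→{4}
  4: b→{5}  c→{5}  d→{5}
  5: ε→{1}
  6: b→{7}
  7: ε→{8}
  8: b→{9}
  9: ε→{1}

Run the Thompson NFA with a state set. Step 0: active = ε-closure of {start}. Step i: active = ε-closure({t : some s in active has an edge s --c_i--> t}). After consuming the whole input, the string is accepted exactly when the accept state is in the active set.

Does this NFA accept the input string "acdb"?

start: ε-closure({0}) = {0,2,6}
'a' @ 1: {}  — state set empty
rest 'cdb' ignored (set empty)
final: {}; accept 1 not in set

Answer: REJECT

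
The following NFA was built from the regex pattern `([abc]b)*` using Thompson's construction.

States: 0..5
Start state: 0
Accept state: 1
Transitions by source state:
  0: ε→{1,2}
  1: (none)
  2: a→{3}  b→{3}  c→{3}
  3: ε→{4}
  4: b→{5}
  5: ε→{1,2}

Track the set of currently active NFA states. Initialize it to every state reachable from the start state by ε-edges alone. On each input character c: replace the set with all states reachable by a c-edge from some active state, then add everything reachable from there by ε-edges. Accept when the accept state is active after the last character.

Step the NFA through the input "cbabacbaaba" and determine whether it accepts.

initial (ε-close {0}): {0,1,2}
'c' @ 1: {3,4}
'b' @ 2: {1,2,5}  [accepting]
'a' @ 3: {3,4}
'b' @ 4: {1,2,5}  [accepting]
'a' @ 5: {3,4}
'c' @ 6: {}  — dead — no transitions
rest 'baaba' ignored (set empty)
final: {}; accept 1 not in set

Answer: REJECT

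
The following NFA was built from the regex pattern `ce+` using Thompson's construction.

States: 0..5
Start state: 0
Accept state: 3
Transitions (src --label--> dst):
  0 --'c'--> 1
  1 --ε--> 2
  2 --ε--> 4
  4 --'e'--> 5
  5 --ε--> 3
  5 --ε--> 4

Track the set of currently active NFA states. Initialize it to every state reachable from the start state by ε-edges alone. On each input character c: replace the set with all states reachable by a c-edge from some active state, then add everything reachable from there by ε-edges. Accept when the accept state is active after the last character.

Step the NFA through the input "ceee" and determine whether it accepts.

Answer: ACCEPT

Trace:
S₀ = ε-closure({0}) = {0}
'c' @ 1: {1,2,4}
'e' @ 2: {3,4,5}  [accepting]
'e' @ 3: {3,4,5}  [accepting]
'e' @ 4: {3,4,5}  [accepting]
after full input: {3,4,5}  (accept=3 in)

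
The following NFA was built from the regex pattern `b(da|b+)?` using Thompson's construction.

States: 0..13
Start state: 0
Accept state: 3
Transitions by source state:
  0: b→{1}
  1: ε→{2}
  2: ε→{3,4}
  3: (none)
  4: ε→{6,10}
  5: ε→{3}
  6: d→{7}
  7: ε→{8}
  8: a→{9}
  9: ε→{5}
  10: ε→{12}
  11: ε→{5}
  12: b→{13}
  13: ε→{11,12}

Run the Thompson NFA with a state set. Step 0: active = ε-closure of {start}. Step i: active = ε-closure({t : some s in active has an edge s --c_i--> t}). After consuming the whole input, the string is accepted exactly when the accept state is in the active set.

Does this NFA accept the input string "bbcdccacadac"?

start: ε-closure({0}) = {0}
'b' @ 1: {1,2,3,4,6,10,12}  (accept∈set)
'b' @ 2: {3,5,11,12,13}  (accept∈set)
'c' @ 3: {}  — state set empty
rest 'dccacadac' ignored (set empty)
after full input: {}  (accept=3 not in)

Answer: REJECT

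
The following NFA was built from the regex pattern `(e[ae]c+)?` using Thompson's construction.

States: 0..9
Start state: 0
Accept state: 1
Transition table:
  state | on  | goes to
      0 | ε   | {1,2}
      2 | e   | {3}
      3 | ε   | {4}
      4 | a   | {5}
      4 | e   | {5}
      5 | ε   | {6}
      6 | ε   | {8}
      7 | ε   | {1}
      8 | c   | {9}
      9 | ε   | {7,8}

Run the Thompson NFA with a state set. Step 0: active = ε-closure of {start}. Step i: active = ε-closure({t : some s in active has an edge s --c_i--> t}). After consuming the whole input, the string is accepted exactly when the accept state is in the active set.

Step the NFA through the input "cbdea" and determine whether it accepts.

Answer: REJECT

Derivation:
start: ε-closure({0}) = {0,1,2}
'c' @ 1: {}  — dead — no transitions
rest 'bdea' ignored (set empty)
final: {}; accept 1 not in set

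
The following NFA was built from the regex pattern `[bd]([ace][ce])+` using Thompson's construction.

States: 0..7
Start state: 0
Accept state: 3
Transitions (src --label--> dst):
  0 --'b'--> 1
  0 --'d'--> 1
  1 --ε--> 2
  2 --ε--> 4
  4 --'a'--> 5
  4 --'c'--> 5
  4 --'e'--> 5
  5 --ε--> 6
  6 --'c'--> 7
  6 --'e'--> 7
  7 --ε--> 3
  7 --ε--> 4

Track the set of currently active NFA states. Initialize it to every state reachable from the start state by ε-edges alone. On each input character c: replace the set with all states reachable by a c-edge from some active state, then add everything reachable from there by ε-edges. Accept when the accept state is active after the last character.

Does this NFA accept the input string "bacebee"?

Answer: REJECT

Derivation:
start: ε-closure({0}) = {0}
'b' @ 1: {1,2,4}
'a' @ 2: {5,6}
'c' @ 3: {3,4,7}  [accepting]
'e' @ 4: {5,6}
'b' @ 5: {}  — state set empty
rest 'ee' ignored (set empty)
final: {}; accept 3 not in set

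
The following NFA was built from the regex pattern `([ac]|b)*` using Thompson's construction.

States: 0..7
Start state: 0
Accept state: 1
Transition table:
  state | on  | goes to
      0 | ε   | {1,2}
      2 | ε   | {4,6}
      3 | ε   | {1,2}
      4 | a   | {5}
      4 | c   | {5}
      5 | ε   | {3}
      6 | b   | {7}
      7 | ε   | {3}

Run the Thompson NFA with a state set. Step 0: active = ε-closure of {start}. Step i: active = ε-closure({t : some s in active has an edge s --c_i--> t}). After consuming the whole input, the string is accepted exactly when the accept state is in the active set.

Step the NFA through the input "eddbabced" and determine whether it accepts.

S₀ = ε-closure({0}) = {0,1,2,4,6}
'e' @ 1: {}  — state set empty
rest 'ddbabced' ignored (set empty)
after full input: {}  (accept=1 not in)

Answer: REJECT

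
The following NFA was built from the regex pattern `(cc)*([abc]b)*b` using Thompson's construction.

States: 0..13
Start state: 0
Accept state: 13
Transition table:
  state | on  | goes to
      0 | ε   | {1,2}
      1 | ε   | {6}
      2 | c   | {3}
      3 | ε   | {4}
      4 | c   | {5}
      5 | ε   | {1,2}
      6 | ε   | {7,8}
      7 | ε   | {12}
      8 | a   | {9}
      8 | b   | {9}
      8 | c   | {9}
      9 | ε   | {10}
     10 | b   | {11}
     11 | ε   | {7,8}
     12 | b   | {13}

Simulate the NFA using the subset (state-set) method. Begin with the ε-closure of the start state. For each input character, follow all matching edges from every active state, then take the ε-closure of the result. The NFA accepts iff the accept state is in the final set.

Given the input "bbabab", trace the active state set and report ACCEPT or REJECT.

Answer: REJECT

Trace:
initial (ε-close {0}): {0,1,2,6,7,8,12}
'b' @ 1: {9,10,13}  (accept∈set)
'b' @ 2: {7,8,11,12}
'a' @ 3: {9,10}
'b' @ 4: {7,8,11,12}
'a' @ 5: {9,10}
'b' @ 6: {7,8,11,12}
final: {7,8,11,12}; accept 13 not in set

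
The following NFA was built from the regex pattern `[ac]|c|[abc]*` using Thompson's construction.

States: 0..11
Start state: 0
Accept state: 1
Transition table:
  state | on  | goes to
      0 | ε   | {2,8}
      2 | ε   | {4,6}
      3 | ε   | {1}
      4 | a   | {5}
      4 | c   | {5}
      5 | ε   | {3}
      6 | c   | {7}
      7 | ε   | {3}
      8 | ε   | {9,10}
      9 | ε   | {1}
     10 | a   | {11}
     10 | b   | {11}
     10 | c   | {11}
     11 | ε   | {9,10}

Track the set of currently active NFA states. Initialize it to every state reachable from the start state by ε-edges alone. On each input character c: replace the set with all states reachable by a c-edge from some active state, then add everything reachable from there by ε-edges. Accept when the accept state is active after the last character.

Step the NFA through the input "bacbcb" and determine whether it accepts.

Answer: ACCEPT

Derivation:
initial (ε-close {0}): {0,1,2,4,6,8,9,10}
'b' @ 1: {1,9,10,11}  (accept∈set)
'a' @ 2: {1,9,10,11}  (accept∈set)
'c' @ 3: {1,9,10,11}  (accept∈set)
'b' @ 4: {1,9,10,11}  (accept∈set)
'c' @ 5: {1,9,10,11}  (accept∈set)
'b' @ 6: {1,9,10,11}  (accept∈set)
end set {1,9,10,11} — state 1 in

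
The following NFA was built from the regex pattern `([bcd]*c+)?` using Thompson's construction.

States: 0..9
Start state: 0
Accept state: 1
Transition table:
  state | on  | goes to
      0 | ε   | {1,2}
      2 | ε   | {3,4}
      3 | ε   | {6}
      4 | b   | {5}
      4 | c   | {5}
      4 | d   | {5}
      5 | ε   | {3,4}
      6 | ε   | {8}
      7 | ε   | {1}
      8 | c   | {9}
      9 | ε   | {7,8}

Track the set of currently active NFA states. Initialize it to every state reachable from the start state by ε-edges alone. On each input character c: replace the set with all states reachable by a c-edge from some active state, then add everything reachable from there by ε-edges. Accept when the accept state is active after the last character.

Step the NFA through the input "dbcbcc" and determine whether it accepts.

Answer: ACCEPT

Steps:
S₀ = ε-closure({0}) = {0,1,2,3,4,6,8}
'd' @ 1: {3,4,5,6,8}
'b' @ 2: {3,4,5,6,8}
'c' @ 3: {1,3,4,5,6,7,8,9}  (accept∈set)
'b' @ 4: {3,4,5,6,8}
'c' @ 5: {1,3,4,5,6,7,8,9}  (accept∈set)
'c' @ 6: {1,3,4,5,6,7,8,9}  (accept∈set)
after full input: {1,3,4,5,6,7,8,9}  (accept=1 in)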